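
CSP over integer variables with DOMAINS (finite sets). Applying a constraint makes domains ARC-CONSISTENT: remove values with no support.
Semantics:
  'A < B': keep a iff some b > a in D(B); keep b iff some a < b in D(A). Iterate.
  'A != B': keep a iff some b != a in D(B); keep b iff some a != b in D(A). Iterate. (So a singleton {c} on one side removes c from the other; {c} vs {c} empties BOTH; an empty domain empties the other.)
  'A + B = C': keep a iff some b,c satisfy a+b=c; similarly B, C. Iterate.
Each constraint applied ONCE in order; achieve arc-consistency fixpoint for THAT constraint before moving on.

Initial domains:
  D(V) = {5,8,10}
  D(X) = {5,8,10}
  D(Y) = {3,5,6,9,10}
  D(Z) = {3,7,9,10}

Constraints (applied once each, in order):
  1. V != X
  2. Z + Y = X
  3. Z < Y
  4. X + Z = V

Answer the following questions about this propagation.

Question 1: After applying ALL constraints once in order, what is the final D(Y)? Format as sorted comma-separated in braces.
Answer: {5}

Derivation:
Constraint 1 (V != X) on D(V)={5,8,10} D(X)={5,8,10}: no change
Constraint 2 (Z + Y = X) on D(Z)={3,7,9,10} D(Y)={3,5,6,9,10} D(X)={5,8,10}: Z {3,7,9,10}->{3,7}; Y {3,5,6,9,10}->{3,5}; X {5,8,10}->{8,10}
Constraint 3 (Z < Y) on D(Z)={3,7} D(Y)={3,5}: Z {3,7}->{3}; Y {3,5}->{5}
Constraint 4 (X + Z = V) on D(X)={8,10} D(Z)={3} D(V)={5,8,10}: X {8,10}->{}; Z {3}->{}; V {5,8,10}->{}
So after all 4 constraints: D(Y) = {5}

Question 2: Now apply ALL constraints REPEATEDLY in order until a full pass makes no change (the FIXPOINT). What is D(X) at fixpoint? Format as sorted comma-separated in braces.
pass 0 (initial): D(X)={5,8,10}
pass 1: V {5,8,10}->{}; X {5,8,10}->{}; Y {3,5,6,9,10}->{5}; Z {3,7,9,10}->{}
pass 2: Y {5}->{}
pass 3: no change
Fixpoint after 3 passes: D(X) = {}

Answer: {}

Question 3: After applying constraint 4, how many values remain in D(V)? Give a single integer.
Constraint 1 (V != X) on D(V)={5,8,10} D(X)={5,8,10}: no change
Constraint 2 (Z + Y = X) on D(Z)={3,7,9,10} D(Y)={3,5,6,9,10} D(X)={5,8,10}: Z {3,7,9,10}->{3,7}; Y {3,5,6,9,10}->{3,5}; X {5,8,10}->{8,10}
Constraint 3 (Z < Y) on D(Z)={3,7} D(Y)={3,5}: Z {3,7}->{3}; Y {3,5}->{5}
Constraint 4 (X + Z = V) on D(X)={8,10} D(Z)={3} D(V)={5,8,10}: X {8,10}->{}; Z {3}->{}; V {5,8,10}->{}
So after constraint 4: D(V)={}, size = 0

Answer: 0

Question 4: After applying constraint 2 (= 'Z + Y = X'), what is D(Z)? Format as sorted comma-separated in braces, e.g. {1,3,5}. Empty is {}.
Constraint 1 (V != X) on D(V)={5,8,10} D(X)={5,8,10}: no change
Constraint 2 (Z + Y = X) on D(Z)={3,7,9,10} D(Y)={3,5,6,9,10} D(X)={5,8,10}: Z {3,7,9,10}->{3,7}; Y {3,5,6,9,10}->{3,5}; X {5,8,10}->{8,10}
So after constraint 2: D(Z) = {3,7}

Answer: {3,7}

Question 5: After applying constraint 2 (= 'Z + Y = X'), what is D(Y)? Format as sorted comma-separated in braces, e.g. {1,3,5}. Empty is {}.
Constraint 1 (V != X) on D(V)={5,8,10} D(X)={5,8,10}: no change
Constraint 2 (Z + Y = X) on D(Z)={3,7,9,10} D(Y)={3,5,6,9,10} D(X)={5,8,10}: Z {3,7,9,10}->{3,7}; Y {3,5,6,9,10}->{3,5}; X {5,8,10}->{8,10}
So after constraint 2: D(Y) = {3,5}

Answer: {3,5}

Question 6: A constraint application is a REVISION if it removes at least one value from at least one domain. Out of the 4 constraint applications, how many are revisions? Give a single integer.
Constraint 1 (V != X) on D(V)={5,8,10} D(X)={5,8,10}: no change => not a revision
Constraint 2 (Z + Y = X) on D(Z)={3,7,9,10} D(Y)={3,5,6,9,10} D(X)={5,8,10}: Z {3,7,9,10}->{3,7}; Y {3,5,6,9,10}->{3,5}; X {5,8,10}->{8,10} => REVISION
Constraint 3 (Z < Y) on D(Z)={3,7} D(Y)={3,5}: Z {3,7}->{3}; Y {3,5}->{5} => REVISION
Constraint 4 (X + Z = V) on D(X)={8,10} D(Z)={3} D(V)={5,8,10}: X {8,10}->{}; Z {3}->{}; V {5,8,10}->{} => REVISION
Total revisions = 3

Answer: 3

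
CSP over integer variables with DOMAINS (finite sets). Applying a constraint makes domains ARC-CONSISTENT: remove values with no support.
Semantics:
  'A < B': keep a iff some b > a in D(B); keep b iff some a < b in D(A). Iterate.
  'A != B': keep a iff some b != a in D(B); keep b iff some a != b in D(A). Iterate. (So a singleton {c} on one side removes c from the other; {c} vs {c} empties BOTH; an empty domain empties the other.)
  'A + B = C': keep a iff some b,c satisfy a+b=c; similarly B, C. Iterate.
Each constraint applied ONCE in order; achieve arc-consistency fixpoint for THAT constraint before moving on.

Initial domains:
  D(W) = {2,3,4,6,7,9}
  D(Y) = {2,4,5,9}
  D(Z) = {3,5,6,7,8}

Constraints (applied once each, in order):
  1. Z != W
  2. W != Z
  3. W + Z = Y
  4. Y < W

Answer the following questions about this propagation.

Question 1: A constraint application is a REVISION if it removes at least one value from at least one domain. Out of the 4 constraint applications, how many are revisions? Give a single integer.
Answer: 2

Derivation:
Constraint 1 (Z != W) on D(Z)={3,5,6,7,8} D(W)={2,3,4,6,7,9}: no change => not a revision
Constraint 2 (W != Z) on D(W)={2,3,4,6,7,9} D(Z)={3,5,6,7,8}: no change => not a revision
Constraint 3 (W + Z = Y) on D(W)={2,3,4,6,7,9} D(Z)={3,5,6,7,8} D(Y)={2,4,5,9}: W {2,3,4,6,7,9}->{2,3,4,6}; Z {3,5,6,7,8}->{3,5,6,7}; Y {2,4,5,9}->{5,9} => REVISION
Constraint 4 (Y < W) on D(Y)={5,9} D(W)={2,3,4,6}: Y {5,9}->{5}; W {2,3,4,6}->{6} => REVISION
Total revisions = 2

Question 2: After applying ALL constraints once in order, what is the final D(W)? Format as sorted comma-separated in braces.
Answer: {6}

Derivation:
Constraint 1 (Z != W) on D(Z)={3,5,6,7,8} D(W)={2,3,4,6,7,9}: no change
Constraint 2 (W != Z) on D(W)={2,3,4,6,7,9} D(Z)={3,5,6,7,8}: no change
Constraint 3 (W + Z = Y) on D(W)={2,3,4,6,7,9} D(Z)={3,5,6,7,8} D(Y)={2,4,5,9}: W {2,3,4,6,7,9}->{2,3,4,6}; Z {3,5,6,7,8}->{3,5,6,7}; Y {2,4,5,9}->{5,9}
Constraint 4 (Y < W) on D(Y)={5,9} D(W)={2,3,4,6}: Y {5,9}->{5}; W {2,3,4,6}->{6}
So after all 4 constraints: D(W) = {6}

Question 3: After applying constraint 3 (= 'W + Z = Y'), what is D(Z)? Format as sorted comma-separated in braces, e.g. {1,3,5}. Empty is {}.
Constraint 1 (Z != W) on D(Z)={3,5,6,7,8} D(W)={2,3,4,6,7,9}: no change
Constraint 2 (W != Z) on D(W)={2,3,4,6,7,9} D(Z)={3,5,6,7,8}: no change
Constraint 3 (W + Z = Y) on D(W)={2,3,4,6,7,9} D(Z)={3,5,6,7,8} D(Y)={2,4,5,9}: W {2,3,4,6,7,9}->{2,3,4,6}; Z {3,5,6,7,8}->{3,5,6,7}; Y {2,4,5,9}->{5,9}
So after constraint 3: D(Z) = {3,5,6,7}

Answer: {3,5,6,7}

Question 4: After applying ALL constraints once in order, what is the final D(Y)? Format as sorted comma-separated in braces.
Answer: {5}

Derivation:
Constraint 1 (Z != W) on D(Z)={3,5,6,7,8} D(W)={2,3,4,6,7,9}: no change
Constraint 2 (W != Z) on D(W)={2,3,4,6,7,9} D(Z)={3,5,6,7,8}: no change
Constraint 3 (W + Z = Y) on D(W)={2,3,4,6,7,9} D(Z)={3,5,6,7,8} D(Y)={2,4,5,9}: W {2,3,4,6,7,9}->{2,3,4,6}; Z {3,5,6,7,8}->{3,5,6,7}; Y {2,4,5,9}->{5,9}
Constraint 4 (Y < W) on D(Y)={5,9} D(W)={2,3,4,6}: Y {5,9}->{5}; W {2,3,4,6}->{6}
So after all 4 constraints: D(Y) = {5}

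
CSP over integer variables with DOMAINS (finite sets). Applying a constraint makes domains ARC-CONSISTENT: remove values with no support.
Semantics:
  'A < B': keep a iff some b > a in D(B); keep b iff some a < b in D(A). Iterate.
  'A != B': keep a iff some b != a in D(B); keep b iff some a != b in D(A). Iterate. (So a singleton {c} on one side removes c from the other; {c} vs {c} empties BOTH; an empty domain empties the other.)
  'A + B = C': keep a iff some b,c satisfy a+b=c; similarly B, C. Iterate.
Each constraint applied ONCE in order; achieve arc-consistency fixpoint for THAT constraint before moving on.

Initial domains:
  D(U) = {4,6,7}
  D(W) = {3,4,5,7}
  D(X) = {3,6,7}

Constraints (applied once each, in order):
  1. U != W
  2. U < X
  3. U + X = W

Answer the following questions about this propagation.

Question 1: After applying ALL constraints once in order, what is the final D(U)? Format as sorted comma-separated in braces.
Answer: {}

Derivation:
Constraint 1 (U != W) on D(U)={4,6,7} D(W)={3,4,5,7}: no change
Constraint 2 (U < X) on D(U)={4,6,7} D(X)={3,6,7}: U {4,6,7}->{4,6}; X {3,6,7}->{6,7}
Constraint 3 (U + X = W) on D(U)={4,6} D(X)={6,7} D(W)={3,4,5,7}: U {4,6}->{}; X {6,7}->{}; W {3,4,5,7}->{}
So after all 3 constraints: D(U) = {}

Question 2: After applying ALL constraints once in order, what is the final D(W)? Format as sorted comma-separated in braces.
Answer: {}

Derivation:
Constraint 1 (U != W) on D(U)={4,6,7} D(W)={3,4,5,7}: no change
Constraint 2 (U < X) on D(U)={4,6,7} D(X)={3,6,7}: U {4,6,7}->{4,6}; X {3,6,7}->{6,7}
Constraint 3 (U + X = W) on D(U)={4,6} D(X)={6,7} D(W)={3,4,5,7}: U {4,6}->{}; X {6,7}->{}; W {3,4,5,7}->{}
So after all 3 constraints: D(W) = {}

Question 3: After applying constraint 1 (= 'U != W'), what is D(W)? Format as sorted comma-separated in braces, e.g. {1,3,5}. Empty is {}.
Constraint 1 (U != W) on D(U)={4,6,7} D(W)={3,4,5,7}: no change
So after constraint 1: D(W) = {3,4,5,7}

Answer: {3,4,5,7}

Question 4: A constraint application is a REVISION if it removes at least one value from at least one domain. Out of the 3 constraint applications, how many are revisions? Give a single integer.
Constraint 1 (U != W) on D(U)={4,6,7} D(W)={3,4,5,7}: no change => not a revision
Constraint 2 (U < X) on D(U)={4,6,7} D(X)={3,6,7}: U {4,6,7}->{4,6}; X {3,6,7}->{6,7} => REVISION
Constraint 3 (U + X = W) on D(U)={4,6} D(X)={6,7} D(W)={3,4,5,7}: U {4,6}->{}; X {6,7}->{}; W {3,4,5,7}->{} => REVISION
Total revisions = 2

Answer: 2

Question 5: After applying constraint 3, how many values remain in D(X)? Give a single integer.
Constraint 1 (U != W) on D(U)={4,6,7} D(W)={3,4,5,7}: no change
Constraint 2 (U < X) on D(U)={4,6,7} D(X)={3,6,7}: U {4,6,7}->{4,6}; X {3,6,7}->{6,7}
Constraint 3 (U + X = W) on D(U)={4,6} D(X)={6,7} D(W)={3,4,5,7}: U {4,6}->{}; X {6,7}->{}; W {3,4,5,7}->{}
So after constraint 3: D(X)={}, size = 0

Answer: 0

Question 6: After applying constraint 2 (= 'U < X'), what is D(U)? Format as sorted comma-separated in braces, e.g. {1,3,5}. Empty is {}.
Constraint 1 (U != W) on D(U)={4,6,7} D(W)={3,4,5,7}: no change
Constraint 2 (U < X) on D(U)={4,6,7} D(X)={3,6,7}: U {4,6,7}->{4,6}; X {3,6,7}->{6,7}
So after constraint 2: D(U) = {4,6}

Answer: {4,6}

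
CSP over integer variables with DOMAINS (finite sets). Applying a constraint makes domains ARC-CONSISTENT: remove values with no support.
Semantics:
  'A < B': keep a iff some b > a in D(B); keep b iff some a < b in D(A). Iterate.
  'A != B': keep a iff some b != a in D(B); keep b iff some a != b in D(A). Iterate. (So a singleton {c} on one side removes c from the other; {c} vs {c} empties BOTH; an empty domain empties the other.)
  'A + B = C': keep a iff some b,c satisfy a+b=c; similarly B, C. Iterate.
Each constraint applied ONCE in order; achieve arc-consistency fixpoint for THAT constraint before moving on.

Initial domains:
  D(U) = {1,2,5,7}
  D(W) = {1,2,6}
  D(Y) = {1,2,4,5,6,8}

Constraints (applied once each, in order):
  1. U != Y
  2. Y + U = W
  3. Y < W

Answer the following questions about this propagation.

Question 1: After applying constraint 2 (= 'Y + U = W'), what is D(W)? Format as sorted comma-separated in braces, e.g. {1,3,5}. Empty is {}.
Answer: {2,6}

Derivation:
Constraint 1 (U != Y) on D(U)={1,2,5,7} D(Y)={1,2,4,5,6,8}: no change
Constraint 2 (Y + U = W) on D(Y)={1,2,4,5,6,8} D(U)={1,2,5,7} D(W)={1,2,6}: Y {1,2,4,5,6,8}->{1,4,5}; U {1,2,5,7}->{1,2,5}; W {1,2,6}->{2,6}
So after constraint 2: D(W) = {2,6}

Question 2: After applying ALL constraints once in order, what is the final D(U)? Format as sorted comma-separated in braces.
Answer: {1,2,5}

Derivation:
Constraint 1 (U != Y) on D(U)={1,2,5,7} D(Y)={1,2,4,5,6,8}: no change
Constraint 2 (Y + U = W) on D(Y)={1,2,4,5,6,8} D(U)={1,2,5,7} D(W)={1,2,6}: Y {1,2,4,5,6,8}->{1,4,5}; U {1,2,5,7}->{1,2,5}; W {1,2,6}->{2,6}
Constraint 3 (Y < W) on D(Y)={1,4,5} D(W)={2,6}: no change
So after all 3 constraints: D(U) = {1,2,5}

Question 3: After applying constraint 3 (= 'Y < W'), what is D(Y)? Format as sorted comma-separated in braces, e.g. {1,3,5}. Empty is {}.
Constraint 1 (U != Y) on D(U)={1,2,5,7} D(Y)={1,2,4,5,6,8}: no change
Constraint 2 (Y + U = W) on D(Y)={1,2,4,5,6,8} D(U)={1,2,5,7} D(W)={1,2,6}: Y {1,2,4,5,6,8}->{1,4,5}; U {1,2,5,7}->{1,2,5}; W {1,2,6}->{2,6}
Constraint 3 (Y < W) on D(Y)={1,4,5} D(W)={2,6}: no change
So after constraint 3: D(Y) = {1,4,5}

Answer: {1,4,5}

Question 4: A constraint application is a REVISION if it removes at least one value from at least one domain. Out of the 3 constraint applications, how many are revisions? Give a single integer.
Constraint 1 (U != Y) on D(U)={1,2,5,7} D(Y)={1,2,4,5,6,8}: no change => not a revision
Constraint 2 (Y + U = W) on D(Y)={1,2,4,5,6,8} D(U)={1,2,5,7} D(W)={1,2,6}: Y {1,2,4,5,6,8}->{1,4,5}; U {1,2,5,7}->{1,2,5}; W {1,2,6}->{2,6} => REVISION
Constraint 3 (Y < W) on D(Y)={1,4,5} D(W)={2,6}: no change => not a revision
Total revisions = 1

Answer: 1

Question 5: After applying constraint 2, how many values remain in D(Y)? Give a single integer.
Answer: 3

Derivation:
Constraint 1 (U != Y) on D(U)={1,2,5,7} D(Y)={1,2,4,5,6,8}: no change
Constraint 2 (Y + U = W) on D(Y)={1,2,4,5,6,8} D(U)={1,2,5,7} D(W)={1,2,6}: Y {1,2,4,5,6,8}->{1,4,5}; U {1,2,5,7}->{1,2,5}; W {1,2,6}->{2,6}
So after constraint 2: D(Y)={1,4,5}, size = 3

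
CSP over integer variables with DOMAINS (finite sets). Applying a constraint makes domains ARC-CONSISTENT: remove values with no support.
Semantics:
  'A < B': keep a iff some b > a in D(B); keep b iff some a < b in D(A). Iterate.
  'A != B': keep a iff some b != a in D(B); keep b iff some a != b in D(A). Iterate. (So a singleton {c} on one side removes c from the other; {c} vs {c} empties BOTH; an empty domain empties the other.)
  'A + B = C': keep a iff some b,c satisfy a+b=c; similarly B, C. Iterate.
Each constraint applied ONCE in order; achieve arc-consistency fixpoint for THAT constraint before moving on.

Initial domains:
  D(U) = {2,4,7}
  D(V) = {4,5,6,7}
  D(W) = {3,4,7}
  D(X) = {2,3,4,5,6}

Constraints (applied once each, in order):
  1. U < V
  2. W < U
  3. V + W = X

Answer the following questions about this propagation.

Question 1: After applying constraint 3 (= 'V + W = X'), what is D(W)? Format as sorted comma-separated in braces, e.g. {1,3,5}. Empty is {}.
Constraint 1 (U < V) on D(U)={2,4,7} D(V)={4,5,6,7}: U {2,4,7}->{2,4}
Constraint 2 (W < U) on D(W)={3,4,7} D(U)={2,4}: W {3,4,7}->{3}; U {2,4}->{4}
Constraint 3 (V + W = X) on D(V)={4,5,6,7} D(W)={3} D(X)={2,3,4,5,6}: V {4,5,6,7}->{}; W {3}->{}; X {2,3,4,5,6}->{}
So after constraint 3: D(W) = {}

Answer: {}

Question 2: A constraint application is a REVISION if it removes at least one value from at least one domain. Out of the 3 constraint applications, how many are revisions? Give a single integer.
Answer: 3

Derivation:
Constraint 1 (U < V) on D(U)={2,4,7} D(V)={4,5,6,7}: U {2,4,7}->{2,4} => REVISION
Constraint 2 (W < U) on D(W)={3,4,7} D(U)={2,4}: W {3,4,7}->{3}; U {2,4}->{4} => REVISION
Constraint 3 (V + W = X) on D(V)={4,5,6,7} D(W)={3} D(X)={2,3,4,5,6}: V {4,5,6,7}->{}; W {3}->{}; X {2,3,4,5,6}->{} => REVISION
Total revisions = 3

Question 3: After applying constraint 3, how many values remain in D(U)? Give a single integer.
Answer: 1

Derivation:
Constraint 1 (U < V) on D(U)={2,4,7} D(V)={4,5,6,7}: U {2,4,7}->{2,4}
Constraint 2 (W < U) on D(W)={3,4,7} D(U)={2,4}: W {3,4,7}->{3}; U {2,4}->{4}
Constraint 3 (V + W = X) on D(V)={4,5,6,7} D(W)={3} D(X)={2,3,4,5,6}: V {4,5,6,7}->{}; W {3}->{}; X {2,3,4,5,6}->{}
So after constraint 3: D(U)={4}, size = 1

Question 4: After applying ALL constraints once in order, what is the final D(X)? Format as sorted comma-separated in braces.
Answer: {}

Derivation:
Constraint 1 (U < V) on D(U)={2,4,7} D(V)={4,5,6,7}: U {2,4,7}->{2,4}
Constraint 2 (W < U) on D(W)={3,4,7} D(U)={2,4}: W {3,4,7}->{3}; U {2,4}->{4}
Constraint 3 (V + W = X) on D(V)={4,5,6,7} D(W)={3} D(X)={2,3,4,5,6}: V {4,5,6,7}->{}; W {3}->{}; X {2,3,4,5,6}->{}
So after all 3 constraints: D(X) = {}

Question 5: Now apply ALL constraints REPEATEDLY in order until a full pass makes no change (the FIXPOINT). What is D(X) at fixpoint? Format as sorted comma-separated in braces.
pass 0 (initial): D(X)={2,3,4,5,6}
pass 1: U {2,4,7}->{4}; V {4,5,6,7}->{}; W {3,4,7}->{}; X {2,3,4,5,6}->{}
pass 2: U {4}->{}
pass 3: no change
Fixpoint after 3 passes: D(X) = {}

Answer: {}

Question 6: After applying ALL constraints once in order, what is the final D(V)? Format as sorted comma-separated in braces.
Constraint 1 (U < V) on D(U)={2,4,7} D(V)={4,5,6,7}: U {2,4,7}->{2,4}
Constraint 2 (W < U) on D(W)={3,4,7} D(U)={2,4}: W {3,4,7}->{3}; U {2,4}->{4}
Constraint 3 (V + W = X) on D(V)={4,5,6,7} D(W)={3} D(X)={2,3,4,5,6}: V {4,5,6,7}->{}; W {3}->{}; X {2,3,4,5,6}->{}
So after all 3 constraints: D(V) = {}

Answer: {}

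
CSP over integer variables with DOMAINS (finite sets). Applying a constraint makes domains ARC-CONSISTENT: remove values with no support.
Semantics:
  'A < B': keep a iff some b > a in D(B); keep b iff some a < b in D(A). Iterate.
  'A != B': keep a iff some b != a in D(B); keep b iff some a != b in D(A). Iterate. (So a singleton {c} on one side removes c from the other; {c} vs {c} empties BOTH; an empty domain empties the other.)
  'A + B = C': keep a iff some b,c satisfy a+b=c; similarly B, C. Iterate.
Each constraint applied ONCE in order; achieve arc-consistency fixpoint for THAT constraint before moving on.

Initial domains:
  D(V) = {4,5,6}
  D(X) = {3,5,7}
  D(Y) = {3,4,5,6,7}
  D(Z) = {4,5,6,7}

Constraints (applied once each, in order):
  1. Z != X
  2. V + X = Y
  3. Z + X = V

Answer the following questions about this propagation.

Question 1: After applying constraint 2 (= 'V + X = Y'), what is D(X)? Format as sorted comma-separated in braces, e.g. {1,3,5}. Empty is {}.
Answer: {3}

Derivation:
Constraint 1 (Z != X) on D(Z)={4,5,6,7} D(X)={3,5,7}: no change
Constraint 2 (V + X = Y) on D(V)={4,5,6} D(X)={3,5,7} D(Y)={3,4,5,6,7}: V {4,5,6}->{4}; X {3,5,7}->{3}; Y {3,4,5,6,7}->{7}
So after constraint 2: D(X) = {3}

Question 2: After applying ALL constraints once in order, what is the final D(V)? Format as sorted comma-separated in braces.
Answer: {}

Derivation:
Constraint 1 (Z != X) on D(Z)={4,5,6,7} D(X)={3,5,7}: no change
Constraint 2 (V + X = Y) on D(V)={4,5,6} D(X)={3,5,7} D(Y)={3,4,5,6,7}: V {4,5,6}->{4}; X {3,5,7}->{3}; Y {3,4,5,6,7}->{7}
Constraint 3 (Z + X = V) on D(Z)={4,5,6,7} D(X)={3} D(V)={4}: Z {4,5,6,7}->{}; X {3}->{}; V {4}->{}
So after all 3 constraints: D(V) = {}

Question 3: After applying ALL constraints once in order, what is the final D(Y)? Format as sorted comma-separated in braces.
Answer: {7}

Derivation:
Constraint 1 (Z != X) on D(Z)={4,5,6,7} D(X)={3,5,7}: no change
Constraint 2 (V + X = Y) on D(V)={4,5,6} D(X)={3,5,7} D(Y)={3,4,5,6,7}: V {4,5,6}->{4}; X {3,5,7}->{3}; Y {3,4,5,6,7}->{7}
Constraint 3 (Z + X = V) on D(Z)={4,5,6,7} D(X)={3} D(V)={4}: Z {4,5,6,7}->{}; X {3}->{}; V {4}->{}
So after all 3 constraints: D(Y) = {7}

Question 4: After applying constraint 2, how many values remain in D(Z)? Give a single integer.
Constraint 1 (Z != X) on D(Z)={4,5,6,7} D(X)={3,5,7}: no change
Constraint 2 (V + X = Y) on D(V)={4,5,6} D(X)={3,5,7} D(Y)={3,4,5,6,7}: V {4,5,6}->{4}; X {3,5,7}->{3}; Y {3,4,5,6,7}->{7}
So after constraint 2: D(Z)={4,5,6,7}, size = 4

Answer: 4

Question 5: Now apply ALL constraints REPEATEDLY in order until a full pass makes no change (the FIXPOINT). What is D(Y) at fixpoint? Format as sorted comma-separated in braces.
pass 0 (initial): D(Y)={3,4,5,6,7}
pass 1: V {4,5,6}->{}; X {3,5,7}->{}; Y {3,4,5,6,7}->{7}; Z {4,5,6,7}->{}
pass 2: Y {7}->{}
pass 3: no change
Fixpoint after 3 passes: D(Y) = {}

Answer: {}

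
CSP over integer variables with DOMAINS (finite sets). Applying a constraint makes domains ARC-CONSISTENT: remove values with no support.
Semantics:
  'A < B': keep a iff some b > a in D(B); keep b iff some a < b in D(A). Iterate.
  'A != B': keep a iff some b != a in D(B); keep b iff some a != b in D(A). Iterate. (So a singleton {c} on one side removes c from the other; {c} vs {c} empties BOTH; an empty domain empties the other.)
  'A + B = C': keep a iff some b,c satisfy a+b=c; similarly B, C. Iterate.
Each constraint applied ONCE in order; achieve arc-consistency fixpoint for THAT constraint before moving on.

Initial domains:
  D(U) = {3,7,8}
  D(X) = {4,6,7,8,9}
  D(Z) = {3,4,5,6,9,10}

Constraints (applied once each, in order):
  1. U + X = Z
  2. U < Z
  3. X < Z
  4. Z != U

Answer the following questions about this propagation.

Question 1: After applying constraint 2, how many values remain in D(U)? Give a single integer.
Constraint 1 (U + X = Z) on D(U)={3,7,8} D(X)={4,6,7,8,9} D(Z)={3,4,5,6,9,10}: U {3,7,8}->{3}; X {4,6,7,8,9}->{6,7}; Z {3,4,5,6,9,10}->{9,10}
Constraint 2 (U < Z) on D(U)={3} D(Z)={9,10}: no change
So after constraint 2: D(U)={3}, size = 1

Answer: 1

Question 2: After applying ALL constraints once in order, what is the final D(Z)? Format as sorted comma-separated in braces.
Constraint 1 (U + X = Z) on D(U)={3,7,8} D(X)={4,6,7,8,9} D(Z)={3,4,5,6,9,10}: U {3,7,8}->{3}; X {4,6,7,8,9}->{6,7}; Z {3,4,5,6,9,10}->{9,10}
Constraint 2 (U < Z) on D(U)={3} D(Z)={9,10}: no change
Constraint 3 (X < Z) on D(X)={6,7} D(Z)={9,10}: no change
Constraint 4 (Z != U) on D(Z)={9,10} D(U)={3}: no change
So after all 4 constraints: D(Z) = {9,10}

Answer: {9,10}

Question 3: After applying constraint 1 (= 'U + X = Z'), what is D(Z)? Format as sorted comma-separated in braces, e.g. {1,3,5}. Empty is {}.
Answer: {9,10}

Derivation:
Constraint 1 (U + X = Z) on D(U)={3,7,8} D(X)={4,6,7,8,9} D(Z)={3,4,5,6,9,10}: U {3,7,8}->{3}; X {4,6,7,8,9}->{6,7}; Z {3,4,5,6,9,10}->{9,10}
So after constraint 1: D(Z) = {9,10}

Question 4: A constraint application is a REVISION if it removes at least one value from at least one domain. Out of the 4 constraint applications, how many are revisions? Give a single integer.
Constraint 1 (U + X = Z) on D(U)={3,7,8} D(X)={4,6,7,8,9} D(Z)={3,4,5,6,9,10}: U {3,7,8}->{3}; X {4,6,7,8,9}->{6,7}; Z {3,4,5,6,9,10}->{9,10} => REVISION
Constraint 2 (U < Z) on D(U)={3} D(Z)={9,10}: no change => not a revision
Constraint 3 (X < Z) on D(X)={6,7} D(Z)={9,10}: no change => not a revision
Constraint 4 (Z != U) on D(Z)={9,10} D(U)={3}: no change => not a revision
Total revisions = 1

Answer: 1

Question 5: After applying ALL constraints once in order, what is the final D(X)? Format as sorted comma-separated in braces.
Constraint 1 (U + X = Z) on D(U)={3,7,8} D(X)={4,6,7,8,9} D(Z)={3,4,5,6,9,10}: U {3,7,8}->{3}; X {4,6,7,8,9}->{6,7}; Z {3,4,5,6,9,10}->{9,10}
Constraint 2 (U < Z) on D(U)={3} D(Z)={9,10}: no change
Constraint 3 (X < Z) on D(X)={6,7} D(Z)={9,10}: no change
Constraint 4 (Z != U) on D(Z)={9,10} D(U)={3}: no change
So after all 4 constraints: D(X) = {6,7}

Answer: {6,7}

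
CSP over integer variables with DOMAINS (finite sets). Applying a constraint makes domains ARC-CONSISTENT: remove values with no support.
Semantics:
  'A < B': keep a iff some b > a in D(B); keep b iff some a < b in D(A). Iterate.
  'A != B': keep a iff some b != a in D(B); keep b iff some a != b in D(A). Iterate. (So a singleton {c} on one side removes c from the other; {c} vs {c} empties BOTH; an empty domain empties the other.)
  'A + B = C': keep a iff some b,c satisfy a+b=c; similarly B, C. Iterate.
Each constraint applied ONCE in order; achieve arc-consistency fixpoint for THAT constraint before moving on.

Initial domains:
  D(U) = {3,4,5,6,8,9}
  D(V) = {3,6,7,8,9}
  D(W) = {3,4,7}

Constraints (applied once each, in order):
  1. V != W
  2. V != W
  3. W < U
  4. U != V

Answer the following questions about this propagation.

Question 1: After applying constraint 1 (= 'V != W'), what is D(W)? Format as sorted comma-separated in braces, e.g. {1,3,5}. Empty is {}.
Answer: {3,4,7}

Derivation:
Constraint 1 (V != W) on D(V)={3,6,7,8,9} D(W)={3,4,7}: no change
So after constraint 1: D(W) = {3,4,7}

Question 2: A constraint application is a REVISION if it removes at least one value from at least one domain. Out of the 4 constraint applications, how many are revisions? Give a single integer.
Answer: 1

Derivation:
Constraint 1 (V != W) on D(V)={3,6,7,8,9} D(W)={3,4,7}: no change => not a revision
Constraint 2 (V != W) on D(V)={3,6,7,8,9} D(W)={3,4,7}: no change => not a revision
Constraint 3 (W < U) on D(W)={3,4,7} D(U)={3,4,5,6,8,9}: U {3,4,5,6,8,9}->{4,5,6,8,9} => REVISION
Constraint 4 (U != V) on D(U)={4,5,6,8,9} D(V)={3,6,7,8,9}: no change => not a revision
Total revisions = 1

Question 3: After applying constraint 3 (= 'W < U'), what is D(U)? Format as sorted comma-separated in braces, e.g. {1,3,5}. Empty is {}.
Answer: {4,5,6,8,9}

Derivation:
Constraint 1 (V != W) on D(V)={3,6,7,8,9} D(W)={3,4,7}: no change
Constraint 2 (V != W) on D(V)={3,6,7,8,9} D(W)={3,4,7}: no change
Constraint 3 (W < U) on D(W)={3,4,7} D(U)={3,4,5,6,8,9}: U {3,4,5,6,8,9}->{4,5,6,8,9}
So after constraint 3: D(U) = {4,5,6,8,9}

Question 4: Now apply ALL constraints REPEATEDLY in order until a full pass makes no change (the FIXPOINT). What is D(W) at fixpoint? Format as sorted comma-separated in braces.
pass 0 (initial): D(W)={3,4,7}
pass 1: U {3,4,5,6,8,9}->{4,5,6,8,9}
pass 2: no change
Fixpoint after 2 passes: D(W) = {3,4,7}

Answer: {3,4,7}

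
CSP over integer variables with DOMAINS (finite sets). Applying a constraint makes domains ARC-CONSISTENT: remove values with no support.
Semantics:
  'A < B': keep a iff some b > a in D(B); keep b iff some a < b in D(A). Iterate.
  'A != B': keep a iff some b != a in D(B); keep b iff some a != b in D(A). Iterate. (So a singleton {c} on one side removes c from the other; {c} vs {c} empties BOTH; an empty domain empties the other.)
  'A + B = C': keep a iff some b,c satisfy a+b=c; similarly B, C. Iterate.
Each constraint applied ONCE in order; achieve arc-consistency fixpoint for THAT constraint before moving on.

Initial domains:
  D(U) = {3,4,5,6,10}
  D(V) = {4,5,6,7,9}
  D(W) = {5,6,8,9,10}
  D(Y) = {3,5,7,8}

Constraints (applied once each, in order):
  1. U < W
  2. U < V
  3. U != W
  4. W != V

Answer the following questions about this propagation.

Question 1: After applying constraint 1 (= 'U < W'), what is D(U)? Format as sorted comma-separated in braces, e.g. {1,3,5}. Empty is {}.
Answer: {3,4,5,6}

Derivation:
Constraint 1 (U < W) on D(U)={3,4,5,6,10} D(W)={5,6,8,9,10}: U {3,4,5,6,10}->{3,4,5,6}
So after constraint 1: D(U) = {3,4,5,6}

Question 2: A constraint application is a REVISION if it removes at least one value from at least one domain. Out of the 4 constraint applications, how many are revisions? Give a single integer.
Answer: 1

Derivation:
Constraint 1 (U < W) on D(U)={3,4,5,6,10} D(W)={5,6,8,9,10}: U {3,4,5,6,10}->{3,4,5,6} => REVISION
Constraint 2 (U < V) on D(U)={3,4,5,6} D(V)={4,5,6,7,9}: no change => not a revision
Constraint 3 (U != W) on D(U)={3,4,5,6} D(W)={5,6,8,9,10}: no change => not a revision
Constraint 4 (W != V) on D(W)={5,6,8,9,10} D(V)={4,5,6,7,9}: no change => not a revision
Total revisions = 1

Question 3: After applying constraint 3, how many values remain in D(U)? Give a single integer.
Answer: 4

Derivation:
Constraint 1 (U < W) on D(U)={3,4,5,6,10} D(W)={5,6,8,9,10}: U {3,4,5,6,10}->{3,4,5,6}
Constraint 2 (U < V) on D(U)={3,4,5,6} D(V)={4,5,6,7,9}: no change
Constraint 3 (U != W) on D(U)={3,4,5,6} D(W)={5,6,8,9,10}: no change
So after constraint 3: D(U)={3,4,5,6}, size = 4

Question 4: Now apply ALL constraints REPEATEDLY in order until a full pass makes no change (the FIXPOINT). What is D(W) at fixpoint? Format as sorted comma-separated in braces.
pass 0 (initial): D(W)={5,6,8,9,10}
pass 1: U {3,4,5,6,10}->{3,4,5,6}
pass 2: no change
Fixpoint after 2 passes: D(W) = {5,6,8,9,10}

Answer: {5,6,8,9,10}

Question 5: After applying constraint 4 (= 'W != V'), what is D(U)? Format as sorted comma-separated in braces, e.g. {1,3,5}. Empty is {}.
Constraint 1 (U < W) on D(U)={3,4,5,6,10} D(W)={5,6,8,9,10}: U {3,4,5,6,10}->{3,4,5,6}
Constraint 2 (U < V) on D(U)={3,4,5,6} D(V)={4,5,6,7,9}: no change
Constraint 3 (U != W) on D(U)={3,4,5,6} D(W)={5,6,8,9,10}: no change
Constraint 4 (W != V) on D(W)={5,6,8,9,10} D(V)={4,5,6,7,9}: no change
So after constraint 4: D(U) = {3,4,5,6}

Answer: {3,4,5,6}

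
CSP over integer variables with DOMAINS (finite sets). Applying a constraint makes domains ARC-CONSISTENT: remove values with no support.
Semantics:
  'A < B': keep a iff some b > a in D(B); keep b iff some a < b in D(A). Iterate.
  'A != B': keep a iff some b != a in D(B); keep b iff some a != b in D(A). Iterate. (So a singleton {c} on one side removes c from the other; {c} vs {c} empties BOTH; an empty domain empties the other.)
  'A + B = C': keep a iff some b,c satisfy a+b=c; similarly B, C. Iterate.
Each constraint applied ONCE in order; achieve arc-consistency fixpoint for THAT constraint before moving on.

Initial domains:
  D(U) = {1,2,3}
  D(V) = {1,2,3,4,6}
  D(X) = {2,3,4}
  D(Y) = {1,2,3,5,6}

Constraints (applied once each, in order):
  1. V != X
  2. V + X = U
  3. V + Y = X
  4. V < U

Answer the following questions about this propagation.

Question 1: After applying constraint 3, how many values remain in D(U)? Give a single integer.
Answer: 1

Derivation:
Constraint 1 (V != X) on D(V)={1,2,3,4,6} D(X)={2,3,4}: no change
Constraint 2 (V + X = U) on D(V)={1,2,3,4,6} D(X)={2,3,4} D(U)={1,2,3}: V {1,2,3,4,6}->{1}; X {2,3,4}->{2}; U {1,2,3}->{3}
Constraint 3 (V + Y = X) on D(V)={1} D(Y)={1,2,3,5,6} D(X)={2}: Y {1,2,3,5,6}->{1}
So after constraint 3: D(U)={3}, size = 1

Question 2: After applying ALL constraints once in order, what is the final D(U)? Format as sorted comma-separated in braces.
Constraint 1 (V != X) on D(V)={1,2,3,4,6} D(X)={2,3,4}: no change
Constraint 2 (V + X = U) on D(V)={1,2,3,4,6} D(X)={2,3,4} D(U)={1,2,3}: V {1,2,3,4,6}->{1}; X {2,3,4}->{2}; U {1,2,3}->{3}
Constraint 3 (V + Y = X) on D(V)={1} D(Y)={1,2,3,5,6} D(X)={2}: Y {1,2,3,5,6}->{1}
Constraint 4 (V < U) on D(V)={1} D(U)={3}: no change
So after all 4 constraints: D(U) = {3}

Answer: {3}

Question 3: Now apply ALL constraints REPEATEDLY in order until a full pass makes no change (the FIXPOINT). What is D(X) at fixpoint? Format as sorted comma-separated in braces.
Answer: {2}

Derivation:
pass 0 (initial): D(X)={2,3,4}
pass 1: U {1,2,3}->{3}; V {1,2,3,4,6}->{1}; X {2,3,4}->{2}; Y {1,2,3,5,6}->{1}
pass 2: no change
Fixpoint after 2 passes: D(X) = {2}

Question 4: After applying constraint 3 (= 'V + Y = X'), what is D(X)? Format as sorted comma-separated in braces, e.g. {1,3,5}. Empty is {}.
Constraint 1 (V != X) on D(V)={1,2,3,4,6} D(X)={2,3,4}: no change
Constraint 2 (V + X = U) on D(V)={1,2,3,4,6} D(X)={2,3,4} D(U)={1,2,3}: V {1,2,3,4,6}->{1}; X {2,3,4}->{2}; U {1,2,3}->{3}
Constraint 3 (V + Y = X) on D(V)={1} D(Y)={1,2,3,5,6} D(X)={2}: Y {1,2,3,5,6}->{1}
So after constraint 3: D(X) = {2}

Answer: {2}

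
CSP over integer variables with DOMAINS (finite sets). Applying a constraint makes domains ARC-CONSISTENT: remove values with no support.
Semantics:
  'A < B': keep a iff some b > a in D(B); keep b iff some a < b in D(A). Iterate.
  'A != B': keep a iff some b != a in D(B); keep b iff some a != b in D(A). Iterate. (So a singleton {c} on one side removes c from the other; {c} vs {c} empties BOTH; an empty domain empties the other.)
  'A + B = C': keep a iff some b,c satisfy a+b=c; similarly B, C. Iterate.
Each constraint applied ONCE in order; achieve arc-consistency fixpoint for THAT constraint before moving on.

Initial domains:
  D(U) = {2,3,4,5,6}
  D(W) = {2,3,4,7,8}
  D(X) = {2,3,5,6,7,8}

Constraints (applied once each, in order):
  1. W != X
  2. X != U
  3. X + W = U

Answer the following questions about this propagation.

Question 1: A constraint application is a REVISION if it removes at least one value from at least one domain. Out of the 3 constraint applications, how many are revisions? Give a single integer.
Constraint 1 (W != X) on D(W)={2,3,4,7,8} D(X)={2,3,5,6,7,8}: no change => not a revision
Constraint 2 (X != U) on D(X)={2,3,5,6,7,8} D(U)={2,3,4,5,6}: no change => not a revision
Constraint 3 (X + W = U) on D(X)={2,3,5,6,7,8} D(W)={2,3,4,7,8} D(U)={2,3,4,5,6}: X {2,3,5,6,7,8}->{2,3}; W {2,3,4,7,8}->{2,3,4}; U {2,3,4,5,6}->{4,5,6} => REVISION
Total revisions = 1

Answer: 1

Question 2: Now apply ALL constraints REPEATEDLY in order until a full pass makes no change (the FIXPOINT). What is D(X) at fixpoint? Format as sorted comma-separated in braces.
Answer: {2,3}

Derivation:
pass 0 (initial): D(X)={2,3,5,6,7,8}
pass 1: U {2,3,4,5,6}->{4,5,6}; W {2,3,4,7,8}->{2,3,4}; X {2,3,5,6,7,8}->{2,3}
pass 2: no change
Fixpoint after 2 passes: D(X) = {2,3}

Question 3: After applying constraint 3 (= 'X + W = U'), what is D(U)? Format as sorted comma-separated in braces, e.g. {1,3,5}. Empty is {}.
Answer: {4,5,6}

Derivation:
Constraint 1 (W != X) on D(W)={2,3,4,7,8} D(X)={2,3,5,6,7,8}: no change
Constraint 2 (X != U) on D(X)={2,3,5,6,7,8} D(U)={2,3,4,5,6}: no change
Constraint 3 (X + W = U) on D(X)={2,3,5,6,7,8} D(W)={2,3,4,7,8} D(U)={2,3,4,5,6}: X {2,3,5,6,7,8}->{2,3}; W {2,3,4,7,8}->{2,3,4}; U {2,3,4,5,6}->{4,5,6}
So after constraint 3: D(U) = {4,5,6}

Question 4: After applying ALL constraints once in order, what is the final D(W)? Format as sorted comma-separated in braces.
Answer: {2,3,4}

Derivation:
Constraint 1 (W != X) on D(W)={2,3,4,7,8} D(X)={2,3,5,6,7,8}: no change
Constraint 2 (X != U) on D(X)={2,3,5,6,7,8} D(U)={2,3,4,5,6}: no change
Constraint 3 (X + W = U) on D(X)={2,3,5,6,7,8} D(W)={2,3,4,7,8} D(U)={2,3,4,5,6}: X {2,3,5,6,7,8}->{2,3}; W {2,3,4,7,8}->{2,3,4}; U {2,3,4,5,6}->{4,5,6}
So after all 3 constraints: D(W) = {2,3,4}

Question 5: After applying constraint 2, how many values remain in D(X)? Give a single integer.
Answer: 6

Derivation:
Constraint 1 (W != X) on D(W)={2,3,4,7,8} D(X)={2,3,5,6,7,8}: no change
Constraint 2 (X != U) on D(X)={2,3,5,6,7,8} D(U)={2,3,4,5,6}: no change
So after constraint 2: D(X)={2,3,5,6,7,8}, size = 6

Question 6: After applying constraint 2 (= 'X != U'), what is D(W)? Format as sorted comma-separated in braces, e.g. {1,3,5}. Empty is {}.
Constraint 1 (W != X) on D(W)={2,3,4,7,8} D(X)={2,3,5,6,7,8}: no change
Constraint 2 (X != U) on D(X)={2,3,5,6,7,8} D(U)={2,3,4,5,6}: no change
So after constraint 2: D(W) = {2,3,4,7,8}

Answer: {2,3,4,7,8}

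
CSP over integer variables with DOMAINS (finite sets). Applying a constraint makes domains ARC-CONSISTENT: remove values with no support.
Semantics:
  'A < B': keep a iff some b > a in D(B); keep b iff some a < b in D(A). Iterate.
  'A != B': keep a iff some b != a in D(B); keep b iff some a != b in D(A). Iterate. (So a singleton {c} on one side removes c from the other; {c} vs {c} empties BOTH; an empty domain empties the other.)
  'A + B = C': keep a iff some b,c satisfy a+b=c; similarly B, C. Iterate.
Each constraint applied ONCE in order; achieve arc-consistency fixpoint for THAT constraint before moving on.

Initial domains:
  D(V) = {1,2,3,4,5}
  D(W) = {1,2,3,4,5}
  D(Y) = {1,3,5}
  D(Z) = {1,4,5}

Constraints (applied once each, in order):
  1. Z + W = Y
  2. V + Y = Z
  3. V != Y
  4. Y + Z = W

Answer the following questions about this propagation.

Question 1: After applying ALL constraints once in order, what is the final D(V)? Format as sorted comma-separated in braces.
Answer: {1}

Derivation:
Constraint 1 (Z + W = Y) on D(Z)={1,4,5} D(W)={1,2,3,4,5} D(Y)={1,3,5}: Z {1,4,5}->{1,4}; W {1,2,3,4,5}->{1,2,4}; Y {1,3,5}->{3,5}
Constraint 2 (V + Y = Z) on D(V)={1,2,3,4,5} D(Y)={3,5} D(Z)={1,4}: V {1,2,3,4,5}->{1}; Y {3,5}->{3}; Z {1,4}->{4}
Constraint 3 (V != Y) on D(V)={1} D(Y)={3}: no change
Constraint 4 (Y + Z = W) on D(Y)={3} D(Z)={4} D(W)={1,2,4}: Y {3}->{}; Z {4}->{}; W {1,2,4}->{}
So after all 4 constraints: D(V) = {1}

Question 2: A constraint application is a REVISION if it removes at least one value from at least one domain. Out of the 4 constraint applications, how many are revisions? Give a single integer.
Constraint 1 (Z + W = Y) on D(Z)={1,4,5} D(W)={1,2,3,4,5} D(Y)={1,3,5}: Z {1,4,5}->{1,4}; W {1,2,3,4,5}->{1,2,4}; Y {1,3,5}->{3,5} => REVISION
Constraint 2 (V + Y = Z) on D(V)={1,2,3,4,5} D(Y)={3,5} D(Z)={1,4}: V {1,2,3,4,5}->{1}; Y {3,5}->{3}; Z {1,4}->{4} => REVISION
Constraint 3 (V != Y) on D(V)={1} D(Y)={3}: no change => not a revision
Constraint 4 (Y + Z = W) on D(Y)={3} D(Z)={4} D(W)={1,2,4}: Y {3}->{}; Z {4}->{}; W {1,2,4}->{} => REVISION
Total revisions = 3

Answer: 3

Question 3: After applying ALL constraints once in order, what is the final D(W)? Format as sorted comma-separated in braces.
Constraint 1 (Z + W = Y) on D(Z)={1,4,5} D(W)={1,2,3,4,5} D(Y)={1,3,5}: Z {1,4,5}->{1,4}; W {1,2,3,4,5}->{1,2,4}; Y {1,3,5}->{3,5}
Constraint 2 (V + Y = Z) on D(V)={1,2,3,4,5} D(Y)={3,5} D(Z)={1,4}: V {1,2,3,4,5}->{1}; Y {3,5}->{3}; Z {1,4}->{4}
Constraint 3 (V != Y) on D(V)={1} D(Y)={3}: no change
Constraint 4 (Y + Z = W) on D(Y)={3} D(Z)={4} D(W)={1,2,4}: Y {3}->{}; Z {4}->{}; W {1,2,4}->{}
So after all 4 constraints: D(W) = {}

Answer: {}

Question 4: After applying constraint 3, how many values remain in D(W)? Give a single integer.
Answer: 3

Derivation:
Constraint 1 (Z + W = Y) on D(Z)={1,4,5} D(W)={1,2,3,4,5} D(Y)={1,3,5}: Z {1,4,5}->{1,4}; W {1,2,3,4,5}->{1,2,4}; Y {1,3,5}->{3,5}
Constraint 2 (V + Y = Z) on D(V)={1,2,3,4,5} D(Y)={3,5} D(Z)={1,4}: V {1,2,3,4,5}->{1}; Y {3,5}->{3}; Z {1,4}->{4}
Constraint 3 (V != Y) on D(V)={1} D(Y)={3}: no change
So after constraint 3: D(W)={1,2,4}, size = 3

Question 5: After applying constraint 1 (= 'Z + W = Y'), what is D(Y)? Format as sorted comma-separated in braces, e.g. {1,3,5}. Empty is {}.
Answer: {3,5}

Derivation:
Constraint 1 (Z + W = Y) on D(Z)={1,4,5} D(W)={1,2,3,4,5} D(Y)={1,3,5}: Z {1,4,5}->{1,4}; W {1,2,3,4,5}->{1,2,4}; Y {1,3,5}->{3,5}
So after constraint 1: D(Y) = {3,5}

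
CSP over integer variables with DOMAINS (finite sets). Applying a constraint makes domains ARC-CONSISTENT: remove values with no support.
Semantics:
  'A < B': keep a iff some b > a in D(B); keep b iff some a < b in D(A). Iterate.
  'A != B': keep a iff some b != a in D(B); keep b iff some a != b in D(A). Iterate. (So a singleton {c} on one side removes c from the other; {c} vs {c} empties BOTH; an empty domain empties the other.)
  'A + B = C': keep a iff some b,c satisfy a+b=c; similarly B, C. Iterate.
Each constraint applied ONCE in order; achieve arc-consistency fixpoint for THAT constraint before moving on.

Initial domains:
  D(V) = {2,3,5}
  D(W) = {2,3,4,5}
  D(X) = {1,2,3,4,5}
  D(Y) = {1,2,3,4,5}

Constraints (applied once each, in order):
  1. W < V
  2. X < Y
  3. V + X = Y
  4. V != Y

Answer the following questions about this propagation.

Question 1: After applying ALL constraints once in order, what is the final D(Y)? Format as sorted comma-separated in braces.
Answer: {4,5}

Derivation:
Constraint 1 (W < V) on D(W)={2,3,4,5} D(V)={2,3,5}: W {2,3,4,5}->{2,3,4}; V {2,3,5}->{3,5}
Constraint 2 (X < Y) on D(X)={1,2,3,4,5} D(Y)={1,2,3,4,5}: X {1,2,3,4,5}->{1,2,3,4}; Y {1,2,3,4,5}->{2,3,4,5}
Constraint 3 (V + X = Y) on D(V)={3,5} D(X)={1,2,3,4} D(Y)={2,3,4,5}: V {3,5}->{3}; X {1,2,3,4}->{1,2}; Y {2,3,4,5}->{4,5}
Constraint 4 (V != Y) on D(V)={3} D(Y)={4,5}: no change
So after all 4 constraints: D(Y) = {4,5}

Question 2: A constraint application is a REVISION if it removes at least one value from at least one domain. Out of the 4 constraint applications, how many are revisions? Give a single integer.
Answer: 3

Derivation:
Constraint 1 (W < V) on D(W)={2,3,4,5} D(V)={2,3,5}: W {2,3,4,5}->{2,3,4}; V {2,3,5}->{3,5} => REVISION
Constraint 2 (X < Y) on D(X)={1,2,3,4,5} D(Y)={1,2,3,4,5}: X {1,2,3,4,5}->{1,2,3,4}; Y {1,2,3,4,5}->{2,3,4,5} => REVISION
Constraint 3 (V + X = Y) on D(V)={3,5} D(X)={1,2,3,4} D(Y)={2,3,4,5}: V {3,5}->{3}; X {1,2,3,4}->{1,2}; Y {2,3,4,5}->{4,5} => REVISION
Constraint 4 (V != Y) on D(V)={3} D(Y)={4,5}: no change => not a revision
Total revisions = 3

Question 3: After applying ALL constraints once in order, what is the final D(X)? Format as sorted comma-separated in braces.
Answer: {1,2}

Derivation:
Constraint 1 (W < V) on D(W)={2,3,4,5} D(V)={2,3,5}: W {2,3,4,5}->{2,3,4}; V {2,3,5}->{3,5}
Constraint 2 (X < Y) on D(X)={1,2,3,4,5} D(Y)={1,2,3,4,5}: X {1,2,3,4,5}->{1,2,3,4}; Y {1,2,3,4,5}->{2,3,4,5}
Constraint 3 (V + X = Y) on D(V)={3,5} D(X)={1,2,3,4} D(Y)={2,3,4,5}: V {3,5}->{3}; X {1,2,3,4}->{1,2}; Y {2,3,4,5}->{4,5}
Constraint 4 (V != Y) on D(V)={3} D(Y)={4,5}: no change
So after all 4 constraints: D(X) = {1,2}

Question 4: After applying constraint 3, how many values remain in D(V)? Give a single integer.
Answer: 1

Derivation:
Constraint 1 (W < V) on D(W)={2,3,4,5} D(V)={2,3,5}: W {2,3,4,5}->{2,3,4}; V {2,3,5}->{3,5}
Constraint 2 (X < Y) on D(X)={1,2,3,4,5} D(Y)={1,2,3,4,5}: X {1,2,3,4,5}->{1,2,3,4}; Y {1,2,3,4,5}->{2,3,4,5}
Constraint 3 (V + X = Y) on D(V)={3,5} D(X)={1,2,3,4} D(Y)={2,3,4,5}: V {3,5}->{3}; X {1,2,3,4}->{1,2}; Y {2,3,4,5}->{4,5}
So after constraint 3: D(V)={3}, size = 1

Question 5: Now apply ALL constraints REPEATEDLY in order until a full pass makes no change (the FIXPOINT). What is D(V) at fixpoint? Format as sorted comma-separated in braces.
pass 0 (initial): D(V)={2,3,5}
pass 1: V {2,3,5}->{3}; W {2,3,4,5}->{2,3,4}; X {1,2,3,4,5}->{1,2}; Y {1,2,3,4,5}->{4,5}
pass 2: W {2,3,4}->{2}
pass 3: no change
Fixpoint after 3 passes: D(V) = {3}

Answer: {3}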